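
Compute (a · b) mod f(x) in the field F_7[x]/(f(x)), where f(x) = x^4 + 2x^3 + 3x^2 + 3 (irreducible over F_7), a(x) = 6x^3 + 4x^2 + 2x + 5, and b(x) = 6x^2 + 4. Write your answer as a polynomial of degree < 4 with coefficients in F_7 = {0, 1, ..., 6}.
a · b ≡ 3x^3 + x^2 + 5x + 3 (mod f(x))

Multiply in F_7[x]: a(x)·b(x) = (6x^3 + 4x^2 + 2x + 5)·(6x^2 + 4) = x^5 + 3x^4 + x^3 + 4x^2 + x + 6. This has degree ≥ 4, so divide by f(x) over F_7: x^5 + 3x^4 + x^3 + 4x^2 + x + 6 = (x + 1)·(x^4 + 2x^3 + 3x^2 + 3) + (3x^3 + x^2 + 5x + 3). Hence a·b ≡ 3x^3 + x^2 + 5x + 3 (mod f). (F_7[x]/(f) is a field with 7^4 = 2401 elements since f is irreducible of degree 4.)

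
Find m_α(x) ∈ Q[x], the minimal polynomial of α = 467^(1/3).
m_α(x) = x^3 - 467

α satisfies α^3 = 467, so x^3 - 467 annihilates α. By the rational root test, a rational root p/q (in lowest terms) of x^3 - 467 would satisfy p^3 = 467 q^3, forcing q = 1 and p^3 = 467; but 467 is not a perfect cube, contradiction. A monic cubic over Q with no rational root is irreducible (any nontrivial factorization would include a linear factor). Hence x^3 - 467 is the minimal polynomial of α, and in particular [Q(α):Q] = 3.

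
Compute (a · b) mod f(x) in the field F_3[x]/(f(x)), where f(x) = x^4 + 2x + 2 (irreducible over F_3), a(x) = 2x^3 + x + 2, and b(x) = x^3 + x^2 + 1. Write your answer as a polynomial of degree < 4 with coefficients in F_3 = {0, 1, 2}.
a · b ≡ x^3 + x (mod f(x))

Multiply in F_3[x]: a(x)·b(x) = (2x^3 + x + 2)·(x^3 + x^2 + 1) = 2x^6 + 2x^5 + x^4 + 2x^3 + 2x^2 + x + 2. This has degree ≥ 4, so divide by f(x) over F_3: 2x^6 + 2x^5 + x^4 + 2x^3 + 2x^2 + x + 2 = (2x^2 + 2x + 1)·(x^4 + 2x + 2) + (x^3 + x). Hence a·b ≡ x^3 + x (mod f). (F_3[x]/(f) is a field with 3^4 = 81 elements since f is irreducible of degree 4.)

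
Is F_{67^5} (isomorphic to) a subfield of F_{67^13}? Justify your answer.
No: F_{67^5} is not a subfield of F_{67^13}

F_{p^m} embeds in F_{p^n} iff m | n. Here 5 ∤ 13 (since 13 = 2·5 + 3 with remainder 3 ≠ 0), so F_{67^5} is not a subfield of F_{67^13}. Equivalently: if it were, the tower law would give 5 = [F_{67^5}:F_67] dividing [F_{67^13}:F_67] = 13, contradiction.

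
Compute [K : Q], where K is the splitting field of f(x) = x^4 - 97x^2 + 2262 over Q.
[K : Q] = 4

Solving the quadratic in x^2: x^2 = (97 ± √(97^2 - 4·2262))/2 = (97 ± √361)/2 = (97 ± 19)/2, giving x^2 = 58 or x^2 = 39. So f(x) = (x^2 - 58)(x^2 - 39) and the roots of f are ±√58, ±√39. Hence the splitting field is K = Q(√58, √39). Since 58 and 39 are distinct squarefree integers > 1, their product 2262 is not a perfect square, so √39 ∉ Q(√58). By the tower law [K:Q] = [Q(√58,√39):Q(√58)] · [Q(√58):Q] = 2 · 2 = 4.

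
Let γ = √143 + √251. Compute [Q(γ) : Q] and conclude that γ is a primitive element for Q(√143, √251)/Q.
[Q(γ) : Q] = 4 (equivalently, Q(γ) = Q(√143, √251))

Obviously Q(γ) ⊆ Q(√143, √251), and [Q(√143, √251):Q] = 4 (since 143, 251 are distinct squarefree integers > 1 with 35893 not a perfect square). To show equality we compute the minimal polynomial of γ. From γ = √143 + √251: γ^2 = 143 + 2√(35893) + 251 = 394 + 2√(35893), so γ^2 - 394 = 2√(35893); squaring, (γ^2 - 394)^2 = 4·35893, i.e. γ^4 - 788γ^2 + 155236 - 143572 = 0, i.e. γ^4 - 788γ^2 + 11664 = 0. So γ is a root of x^4 - 788x^2 + 11664. This polynomial is irreducible over Q: it has no rational root (each ±√143 ± √251 is irrational), and any factorization into two quadratics over Q would force √(35893) ∈ Q (pairing opposite roots) or √143, √251 ∈ Q (other pairings), all impossible. Hence [Q(γ):Q] = 4 = [Q(√143, √251):Q], so Q(γ) = Q(√143, √251).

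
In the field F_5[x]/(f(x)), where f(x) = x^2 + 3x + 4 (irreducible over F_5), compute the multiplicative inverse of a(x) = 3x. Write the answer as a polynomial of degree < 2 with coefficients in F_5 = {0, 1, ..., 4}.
a(x)^(-1) ≡ 2x + 1 (mod f(x))

Since f is irreducible over F_5, F_5[x]/(f) is a field and a(x) ≠ 0 has an inverse. Apply the extended Euclidean algorithm to f(x) and a(x) in F_5[x]: f(x) = (2x + 1)·a(x) + (4). The last nonzero remainder is the constant 4 = gcd(f, a) in F_5. Back-substituting through the division chain expresses 4 = s(x)·a(x) + t(x)·f(x) with s(x) ≡ 3x + 4 (mod f), so (3x + 4)·a(x) ≡ 4 (mod f). Multiplying by 4^(-1) ≡ 4 in F_5 gives a(x)^(-1) ≡ 4·(3x + 4) ≡ 2x + 1 (mod f). Check: (3x)·(2x + 1) = x^2 + 3x ≡ 1 (mod x^2 + 3x + 4).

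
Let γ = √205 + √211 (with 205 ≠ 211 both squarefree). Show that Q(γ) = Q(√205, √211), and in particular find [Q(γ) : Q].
[Q(γ) : Q] = 4 (equivalently, Q(γ) = Q(√205, √211))

Obviously Q(γ) ⊆ Q(√205, √211), and [Q(√205, √211):Q] = 4 (since 205, 211 are distinct squarefree integers > 1 with 43255 not a perfect square). To show equality we compute the minimal polynomial of γ. From γ = √205 + √211: γ^2 = 205 + 2√(43255) + 211 = 416 + 2√(43255), so γ^2 - 416 = 2√(43255); squaring, (γ^2 - 416)^2 = 4·43255, i.e. γ^4 - 832γ^2 + 173056 - 173020 = 0, i.e. γ^4 - 832γ^2 + 36 = 0. So γ is a root of x^4 - 832x^2 + 36. This polynomial is irreducible over Q: it has no rational root (each ±√205 ± √211 is irrational), and any factorization into two quadratics over Q would force √(43255) ∈ Q (pairing opposite roots) or √205, √211 ∈ Q (other pairings), all impossible. Hence [Q(γ):Q] = 4 = [Q(√205, √211):Q], so Q(γ) = Q(√205, √211).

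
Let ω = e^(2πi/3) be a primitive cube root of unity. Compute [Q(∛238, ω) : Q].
[Q(∛238, ω) : Q] = 6

[Q(∛238):Q] = 3 (min poly x^3 - 238, irreducible since 238 is not a perfect cube). [Q(ω):Q] = 2 (min poly x^2 + x + 1). Since Q(∛238) ⊂ R and ω ∉ R, we have ω ∉ Q(∛238), so x^2 + x + 1 remains irreducible over Q(∛238) and [Q(∛238, ω) : Q(∛238)] = 2. By the tower law, [Q(∛238, ω) : Q] = 3 · 2 = 6. (In fact Q(∛238, ω) is the splitting field of x^3 - 238 over Q.)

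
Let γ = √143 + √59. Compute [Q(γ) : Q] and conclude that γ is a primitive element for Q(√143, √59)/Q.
[Q(γ) : Q] = 4 (equivalently, Q(γ) = Q(√143, √59))

Obviously Q(γ) ⊆ Q(√143, √59), and [Q(√143, √59):Q] = 4 (since 143, 59 are distinct squarefree integers > 1 with 8437 not a perfect square). To show equality we compute the minimal polynomial of γ. From γ = √143 + √59: γ^2 = 143 + 2√(8437) + 59 = 202 + 2√(8437), so γ^2 - 202 = 2√(8437); squaring, (γ^2 - 202)^2 = 4·8437, i.e. γ^4 - 404γ^2 + 40804 - 33748 = 0, i.e. γ^4 - 404γ^2 + 7056 = 0. So γ is a root of x^4 - 404x^2 + 7056. This polynomial is irreducible over Q: it has no rational root (each ±√143 ± √59 is irrational), and any factorization into two quadratics over Q would force √(8437) ∈ Q (pairing opposite roots) or √143, √59 ∈ Q (other pairings), all impossible. Hence [Q(γ):Q] = 4 = [Q(√143, √59):Q], so Q(γ) = Q(√143, √59).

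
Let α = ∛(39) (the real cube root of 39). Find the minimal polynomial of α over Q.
m_α(x) = x^3 - 39

α satisfies α^3 = 39, so x^3 - 39 annihilates α. By the rational root test, a rational root p/q (in lowest terms) of x^3 - 39 would satisfy p^3 = 39 q^3, forcing q = 1 and p^3 = 39; but 39 is not a perfect cube, contradiction. A monic cubic over Q with no rational root is irreducible (any nontrivial factorization would include a linear factor). Hence x^3 - 39 is the minimal polynomial of α, and in particular [Q(α):Q] = 3.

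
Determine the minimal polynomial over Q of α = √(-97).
m_α(x) = x^2 + 97

α satisfies α^2 + 97 = 0, so x^2 + 97 annihilates α. Since d = -97 is squarefree and ≠ 1, it is not a perfect square in Q, so x^2 + 97 has no rational root and is therefore irreducible over Q (a degree-2 polynomial over a field is irreducible iff it has no root). Hence m_α(x) = x^2 + 97.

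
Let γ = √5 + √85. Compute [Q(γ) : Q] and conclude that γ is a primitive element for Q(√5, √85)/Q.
[Q(γ) : Q] = 4 (equivalently, Q(γ) = Q(√5, √85))

Obviously Q(γ) ⊆ Q(√5, √85), and [Q(√5, √85):Q] = 4 (since 5, 85 are distinct squarefree integers > 1 with 425 not a perfect square). To show equality we compute the minimal polynomial of γ. From γ = √5 + √85: γ^2 = 5 + 2√(425) + 85 = 90 + 2√(425), so γ^2 - 90 = 2√(425); squaring, (γ^2 - 90)^2 = 4·425, i.e. γ^4 - 180γ^2 + 8100 - 1700 = 0, i.e. γ^4 - 180γ^2 + 6400 = 0. So γ is a root of x^4 - 180x^2 + 6400. This polynomial is irreducible over Q: it has no rational root (each ±√5 ± √85 is irrational), and any factorization into two quadratics over Q would force √(425) ∈ Q (pairing opposite roots) or √5, √85 ∈ Q (other pairings), all impossible. Hence [Q(γ):Q] = 4 = [Q(√5, √85):Q], so Q(γ) = Q(√5, √85).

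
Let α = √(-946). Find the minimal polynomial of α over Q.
m_α(x) = x^2 + 946

α satisfies α^2 + 946 = 0, so x^2 + 946 annihilates α. Since d = -946 is squarefree and ≠ 1, it is not a perfect square in Q, so x^2 + 946 has no rational root and is therefore irreducible over Q (a degree-2 polynomial over a field is irreducible iff it has no root). Hence m_α(x) = x^2 + 946.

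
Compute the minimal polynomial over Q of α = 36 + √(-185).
m_α(x) = x^2 - 72x + 1481

From α - 36 = √(-185), squaring gives (α - 36)^2 = -185, i.e. α^2 - 72α + 1296 = -185, so α^2 - 72α + 1481 = 0. The discriminant of x^2 - 72x + 1481 is (-72)^2 - 4·(1481) = 5184 - 5924 = -740, and 4·(-185) is not a perfect square in Q since -185 is squarefree and ≠ 1. Hence x^2 - 72x + 1481 is irreducible over Q and is the minimal polynomial of α.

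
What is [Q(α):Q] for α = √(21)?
[Q(α):Q] = 2

[Q(α):Q] equals the degree of the minimal polynomial of α. Here α^2 = 21 and x^2 - 21 is irreducible (d = 21 is squarefree, ≠ 1, hence not a square), so deg(m_α) = 2. Thus [Q(α):Q] = 2.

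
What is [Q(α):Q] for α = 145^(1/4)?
[Q(α):Q] = 4

α is a root of x^4 - 145. By Eisenstein's criterion at the prime p = 5 (which divides the constant term 145 but p^2 = 25 does not, since 145 is squarefree), x^4 - 145 is irreducible over Q. Hence [Q(α):Q] = 4.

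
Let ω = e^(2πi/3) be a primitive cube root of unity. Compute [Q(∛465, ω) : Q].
[Q(∛465, ω) : Q] = 6

[Q(∛465):Q] = 3 (min poly x^3 - 465, irreducible since 465 is not a perfect cube). [Q(ω):Q] = 2 (min poly x^2 + x + 1). Since Q(∛465) ⊂ R and ω ∉ R, we have ω ∉ Q(∛465), so x^2 + x + 1 remains irreducible over Q(∛465) and [Q(∛465, ω) : Q(∛465)] = 2. By the tower law, [Q(∛465, ω) : Q] = 3 · 2 = 6. (In fact Q(∛465, ω) is the splitting field of x^3 - 465 over Q.)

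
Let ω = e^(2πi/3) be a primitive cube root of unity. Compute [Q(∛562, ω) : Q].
[Q(∛562, ω) : Q] = 6

[Q(∛562):Q] = 3 (min poly x^3 - 562, irreducible since 562 is not a perfect cube). [Q(ω):Q] = 2 (min poly x^2 + x + 1). Since Q(∛562) ⊂ R and ω ∉ R, we have ω ∉ Q(∛562), so x^2 + x + 1 remains irreducible over Q(∛562) and [Q(∛562, ω) : Q(∛562)] = 2. By the tower law, [Q(∛562, ω) : Q] = 3 · 2 = 6. (In fact Q(∛562, ω) is the splitting field of x^3 - 562 over Q.)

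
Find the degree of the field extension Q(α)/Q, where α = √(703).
[Q(α):Q] = 2

[Q(α):Q] equals the degree of the minimal polynomial of α. Here α^2 = 703 and x^2 - 703 is irreducible (d = 703 is squarefree, ≠ 1, hence not a square), so deg(m_α) = 2. Thus [Q(α):Q] = 2.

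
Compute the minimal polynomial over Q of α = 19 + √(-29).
m_α(x) = x^2 - 38x + 390

From α - 19 = √(-29), squaring gives (α - 19)^2 = -29, i.e. α^2 - 38α + 361 = -29, so α^2 - 38α + 390 = 0. The discriminant of x^2 - 38x + 390 is (-38)^2 - 4·(390) = 1444 - 1560 = -116, and 4·(-29) is not a perfect square in Q since -29 is squarefree and ≠ 1. Hence x^2 - 38x + 390 is irreducible over Q and is the minimal polynomial of α.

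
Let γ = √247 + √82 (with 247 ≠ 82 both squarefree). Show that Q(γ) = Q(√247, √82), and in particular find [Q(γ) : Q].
[Q(γ) : Q] = 4 (equivalently, Q(γ) = Q(√247, √82))

Obviously Q(γ) ⊆ Q(√247, √82), and [Q(√247, √82):Q] = 4 (since 247, 82 are distinct squarefree integers > 1 with 20254 not a perfect square). To show equality we compute the minimal polynomial of γ. From γ = √247 + √82: γ^2 = 247 + 2√(20254) + 82 = 329 + 2√(20254), so γ^2 - 329 = 2√(20254); squaring, (γ^2 - 329)^2 = 4·20254, i.e. γ^4 - 658γ^2 + 108241 - 81016 = 0, i.e. γ^4 - 658γ^2 + 27225 = 0. So γ is a root of x^4 - 658x^2 + 27225. This polynomial is irreducible over Q: it has no rational root (each ±√247 ± √82 is irrational), and any factorization into two quadratics over Q would force √(20254) ∈ Q (pairing opposite roots) or √247, √82 ∈ Q (other pairings), all impossible. Hence [Q(γ):Q] = 4 = [Q(√247, √82):Q], so Q(γ) = Q(√247, √82).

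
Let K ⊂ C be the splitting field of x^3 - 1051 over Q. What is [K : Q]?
[K : Q] = 6

The roots of x^3 - 1051 are ∛1051, ω∛1051, ω^2∛1051 where ω = e^(2πi/3) is a primitive cube root of unity, so K = Q(∛1051, ω). Now [Q(∛1051):Q] = 3 (since 1051 is not a perfect cube, x^3 - 1051 is irreducible) and [Q(ω):Q] = 2. Both 2 and 3 divide [K:Q], and [K:Q] ≤ 3·2 = 6, so [K:Q] = 6. (Equivalently: Q(∛1051) ⊂ R but ω ∉ R, so [K : Q(∛1051)] = 2.)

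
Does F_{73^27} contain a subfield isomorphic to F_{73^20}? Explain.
No: F_{73^20} is not a subfield of F_{73^27}

F_{p^m} embeds in F_{p^n} iff m | n. Here 20 ∤ 27 (since 27 = 1·20 + 7 with remainder 7 ≠ 0), so F_{73^20} is not a subfield of F_{73^27}. Equivalently: if it were, the tower law would give 20 = [F_{73^20}:F_73] dividing [F_{73^27}:F_73] = 27, contradiction.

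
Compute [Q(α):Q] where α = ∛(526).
[Q(α):Q] = 3

The minimal polynomial of α is x^3 - 526, irreducible over Q since 526 is not a perfect cube (so x^3 - 526 has no rational root). Hence [Q(α):Q] = deg(m_α) = 3.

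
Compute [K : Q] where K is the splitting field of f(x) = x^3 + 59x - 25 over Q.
[K : Q] = 6

By the rational root test, any rational root of the monic integer polynomial f(x) = x^3 + 59x - 25 must be an integer dividing the constant term -25, i.e. one of ±{1, 5, 25}. Evaluating: f(1) = 35, f(-1) = -85, f(5) = 395, f(-5) = -445, f(25) = 17075, f(-25) = -17125; none is 0, so f has no rational root and is therefore irreducible over Q (a cubic with no linear factor over a field is irreducible). For an irreducible cubic, the Galois group is A_3 or S_3 according as the discriminant disc(f) = -4a^3 - 27b^2 = -4·(59)^3 - 27·(-25)^2 = -838391 is or is not a square in Q. Here disc(f) = -838391 is not a perfect square in Q, so the Galois group of f over Q is not contained in A_3 and must be all of S_3. The splitting field has degree |S_3| = 6 over Q, so [K : Q] = 6.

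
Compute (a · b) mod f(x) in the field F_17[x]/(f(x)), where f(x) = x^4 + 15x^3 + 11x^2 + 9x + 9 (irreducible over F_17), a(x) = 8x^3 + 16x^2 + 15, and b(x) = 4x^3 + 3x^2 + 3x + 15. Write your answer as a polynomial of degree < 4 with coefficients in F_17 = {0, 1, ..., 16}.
a · b ≡ 16x^3 + 14x^2 + 8x + 9 (mod f(x))

Multiply in F_17[x]: a(x)·b(x) = (8x^3 + 16x^2 + 15)·(4x^3 + 3x^2 + 3x + 15) = 15x^6 + 3x^5 + 4x^4 + 7x^3 + 13x^2 + 11x + 4. This has degree ≥ 4, so divide by f(x) over F_17: 15x^6 + 3x^5 + 4x^4 + 7x^3 + 13x^2 + 11x + 4 = (15x^2 + 16x + 7)·(x^4 + 15x^3 + 11x^2 + 9x + 9) + (16x^3 + 14x^2 + 8x + 9). Hence a·b ≡ 16x^3 + 14x^2 + 8x + 9 (mod f). (F_17[x]/(f) is a field with 17^4 = 83521 elements since f is irreducible of degree 4.)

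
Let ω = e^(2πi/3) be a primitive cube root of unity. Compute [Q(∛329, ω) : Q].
[Q(∛329, ω) : Q] = 6

[Q(∛329):Q] = 3 (min poly x^3 - 329, irreducible since 329 is not a perfect cube). [Q(ω):Q] = 2 (min poly x^2 + x + 1). Since Q(∛329) ⊂ R and ω ∉ R, we have ω ∉ Q(∛329), so x^2 + x + 1 remains irreducible over Q(∛329) and [Q(∛329, ω) : Q(∛329)] = 2. By the tower law, [Q(∛329, ω) : Q] = 3 · 2 = 6. (In fact Q(∛329, ω) is the splitting field of x^3 - 329 over Q.)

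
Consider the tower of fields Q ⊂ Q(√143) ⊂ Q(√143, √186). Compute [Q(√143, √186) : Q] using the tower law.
[Q(√143, √186) : Q] = 4

[Q(√143):Q] = 2 (min poly x^2 - 143, irreducible since 143 is squarefree > 1). For the top step, suppose √186 ∈ Q(√143), say √186 = c + d√143 with c, d ∈ Q. Squaring: 186 = c^2 + 143d^2 + 2cd√143. Since √143 ∉ Q this forces 2cd = 0. If d = 0 then √186 = c ∈ Q, contradicting 186 squarefree > 1. If c = 0 then 186 = 143d^2, so 143·186 = (143d)^2 is a perfect square in Q — but 143·186 = 26598 is not a perfect square (since 143 and 186 are distinct squarefree integers). Contradiction. Hence √186 ∉ Q(√143), so x^2 - 186 stays irreducible over Q(√143) and [Q(√143, √186) : Q(√143)] = 2. By the tower law, [Q(√143, √186) : Q] = 2 · 2 = 4.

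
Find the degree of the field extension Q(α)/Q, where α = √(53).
[Q(α):Q] = 2

[Q(α):Q] equals the degree of the minimal polynomial of α. Here α^2 = 53 and x^2 - 53 is irreducible (d = 53 is squarefree, ≠ 1, hence not a square), so deg(m_α) = 2. Thus [Q(α):Q] = 2.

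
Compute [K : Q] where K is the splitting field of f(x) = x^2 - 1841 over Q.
[K : Q] = 2

f(x) = x^2 - 1841 factors as (x - √1841)(x + √1841). The splitting field is K = Q(√1841). Since 1841 is squarefree and > 1, it is not a perfect square, so x^2 - 1841 is irreducible over Q and [Q(√1841) : Q] = 2. Hence [K : Q] = 2.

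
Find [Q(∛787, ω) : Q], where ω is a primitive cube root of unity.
[Q(∛787, ω) : Q] = 6

[Q(∛787):Q] = 3 (min poly x^3 - 787, irreducible since 787 is not a perfect cube). [Q(ω):Q] = 2 (min poly x^2 + x + 1). Since Q(∛787) ⊂ R and ω ∉ R, we have ω ∉ Q(∛787), so x^2 + x + 1 remains irreducible over Q(∛787) and [Q(∛787, ω) : Q(∛787)] = 2. By the tower law, [Q(∛787, ω) : Q] = 3 · 2 = 6. (In fact Q(∛787, ω) is the splitting field of x^3 - 787 over Q.)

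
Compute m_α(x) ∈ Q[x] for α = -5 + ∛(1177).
m_α(x) = x^3 + 15x^2 + 75x - 1052

Set β = α + 5 = ∛(1177), so β^3 = 1177. Then (α + 5)^3 - 1177 = 0, i.e. α is a root of g(x) = (x + 5)^3 - 1177 = x^3 + 15x^2 + 75x - 1052. Since g(x) = h(x + 5) where h(x) = x^3 - 1177, and h is irreducible over Q (because 1177 is not a perfect cube, so h has no rational root, and a monic cubic with no rational root is irreducible), g is also irreducible (irreducibility is preserved under the substitution x → x + 5). Hence m_α(x) = x^3 + 15x^2 + 75x - 1052.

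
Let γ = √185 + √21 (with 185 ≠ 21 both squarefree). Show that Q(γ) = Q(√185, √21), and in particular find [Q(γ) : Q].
[Q(γ) : Q] = 4 (equivalently, Q(γ) = Q(√185, √21))

Obviously Q(γ) ⊆ Q(√185, √21), and [Q(√185, √21):Q] = 4 (since 185, 21 are distinct squarefree integers > 1 with 3885 not a perfect square). To show equality we compute the minimal polynomial of γ. From γ = √185 + √21: γ^2 = 185 + 2√(3885) + 21 = 206 + 2√(3885), so γ^2 - 206 = 2√(3885); squaring, (γ^2 - 206)^2 = 4·3885, i.e. γ^4 - 412γ^2 + 42436 - 15540 = 0, i.e. γ^4 - 412γ^2 + 26896 = 0. So γ is a root of x^4 - 412x^2 + 26896. This polynomial is irreducible over Q: it has no rational root (each ±√185 ± √21 is irrational), and any factorization into two quadratics over Q would force √(3885) ∈ Q (pairing opposite roots) or √185, √21 ∈ Q (other pairings), all impossible. Hence [Q(γ):Q] = 4 = [Q(√185, √21):Q], so Q(γ) = Q(√185, √21).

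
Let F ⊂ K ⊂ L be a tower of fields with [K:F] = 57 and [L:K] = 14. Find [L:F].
[L:F] = 798

The tower law says that for any tower of field extensions F ⊂ K ⊂ L with finite degrees, [L:F] = [L:K] · [K:F]. Here this gives [L:F] = 14 · 57 = 798.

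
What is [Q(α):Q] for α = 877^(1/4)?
[Q(α):Q] = 4

α is a root of x^4 - 877. By Eisenstein's criterion at the prime p = 877 (which divides the constant term 877 but p^2 = 769129 does not, since 877 is squarefree), x^4 - 877 is irreducible over Q. Hence [Q(α):Q] = 4.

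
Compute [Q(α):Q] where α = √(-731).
[Q(α):Q] = 2

[Q(α):Q] equals the degree of the minimal polynomial of α. Here α^2 = -731 and x^2 + 731 is irreducible (d = -731 is squarefree, ≠ 1, hence not a square), so deg(m_α) = 2. Thus [Q(α):Q] = 2.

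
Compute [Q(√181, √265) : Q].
[Q(√181, √265) : Q] = 4

[Q(√181):Q] = 2 (min poly x^2 - 181, irreducible since 181 is squarefree > 1). For the top step, suppose √265 ∈ Q(√181), say √265 = c + d√181 with c, d ∈ Q. Squaring: 265 = c^2 + 181d^2 + 2cd√181. Since √181 ∉ Q this forces 2cd = 0. If d = 0 then √265 = c ∈ Q, contradicting 265 squarefree > 1. If c = 0 then 265 = 181d^2, so 181·265 = (181d)^2 is a perfect square in Q — but 181·265 = 47965 is not a perfect square (since 181 and 265 are distinct squarefree integers). Contradiction. Hence √265 ∉ Q(√181), so x^2 - 265 stays irreducible over Q(√181) and [Q(√181, √265) : Q(√181)] = 2. By the tower law, [Q(√181, √265) : Q] = 2 · 2 = 4.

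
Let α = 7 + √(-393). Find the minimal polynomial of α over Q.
m_α(x) = x^2 - 14x + 442

From α - 7 = √(-393), squaring gives (α - 7)^2 = -393, i.e. α^2 - 14α + 49 = -393, so α^2 - 14α + 442 = 0. The discriminant of x^2 - 14x + 442 is (-14)^2 - 4·(442) = 196 - 1768 = -1572, and 4·(-393) is not a perfect square in Q since -393 is squarefree and ≠ 1. Hence x^2 - 14x + 442 is irreducible over Q and is the minimal polynomial of α.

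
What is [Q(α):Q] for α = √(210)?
[Q(α):Q] = 2

[Q(α):Q] equals the degree of the minimal polynomial of α. Here α^2 = 210 and x^2 - 210 is irreducible (d = 210 is squarefree, ≠ 1, hence not a square), so deg(m_α) = 2. Thus [Q(α):Q] = 2.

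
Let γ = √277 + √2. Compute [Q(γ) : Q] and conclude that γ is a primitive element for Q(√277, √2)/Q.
[Q(γ) : Q] = 4 (equivalently, Q(γ) = Q(√277, √2))

Obviously Q(γ) ⊆ Q(√277, √2), and [Q(√277, √2):Q] = 4 (since 277, 2 are distinct squarefree integers > 1 with 554 not a perfect square). To show equality we compute the minimal polynomial of γ. From γ = √277 + √2: γ^2 = 277 + 2√(554) + 2 = 279 + 2√(554), so γ^2 - 279 = 2√(554); squaring, (γ^2 - 279)^2 = 4·554, i.e. γ^4 - 558γ^2 + 77841 - 2216 = 0, i.e. γ^4 - 558γ^2 + 75625 = 0. So γ is a root of x^4 - 558x^2 + 75625. This polynomial is irreducible over Q: it has no rational root (each ±√277 ± √2 is irrational), and any factorization into two quadratics over Q would force √(554) ∈ Q (pairing opposite roots) or √277, √2 ∈ Q (other pairings), all impossible. Hence [Q(γ):Q] = 4 = [Q(√277, √2):Q], so Q(γ) = Q(√277, √2).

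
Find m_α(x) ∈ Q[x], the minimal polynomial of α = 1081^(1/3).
m_α(x) = x^3 - 1081

α satisfies α^3 = 1081, so x^3 - 1081 annihilates α. By the rational root test, a rational root p/q (in lowest terms) of x^3 - 1081 would satisfy p^3 = 1081 q^3, forcing q = 1 and p^3 = 1081; but 1081 is not a perfect cube, contradiction. A monic cubic over Q with no rational root is irreducible (any nontrivial factorization would include a linear factor). Hence x^3 - 1081 is the minimal polynomial of α, and in particular [Q(α):Q] = 3.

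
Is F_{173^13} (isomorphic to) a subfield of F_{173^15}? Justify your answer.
No: F_{173^13} is not a subfield of F_{173^15}

F_{p^m} embeds in F_{p^n} iff m | n. Here 13 ∤ 15 (since 15 = 1·13 + 2 with remainder 2 ≠ 0), so F_{173^13} is not a subfield of F_{173^15}. Equivalently: if it were, the tower law would give 13 = [F_{173^13}:F_173] dividing [F_{173^15}:F_173] = 15, contradiction.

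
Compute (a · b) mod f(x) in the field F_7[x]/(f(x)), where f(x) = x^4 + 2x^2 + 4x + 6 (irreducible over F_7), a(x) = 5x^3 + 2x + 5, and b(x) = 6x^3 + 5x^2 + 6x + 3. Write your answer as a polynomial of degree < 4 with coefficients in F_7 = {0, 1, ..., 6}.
a · b ≡ 4x^3 + 3x^2 + 4 (mod f(x))

Multiply in F_7[x]: a(x)·b(x) = (5x^3 + 2x + 5)·(6x^3 + 5x^2 + 6x + 3) = 2x^6 + 4x^5 + 6x^3 + 2x^2 + x + 1. This has degree ≥ 4, so divide by f(x) over F_7: 2x^6 + 4x^5 + 6x^3 + 2x^2 + x + 1 = (2x^2 + 4x + 3)·(x^4 + 2x^2 + 4x + 6) + (4x^3 + 3x^2 + 4). Hence a·b ≡ 4x^3 + 3x^2 + 4 (mod f). (F_7[x]/(f) is a field with 7^4 = 2401 elements since f is irreducible of degree 4.)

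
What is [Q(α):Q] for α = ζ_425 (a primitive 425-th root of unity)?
[Q(α):Q] = 320

The minimal polynomial of ζ_425 over Q is the 425-th cyclotomic polynomial Φ_425(x), which is irreducible over Q and has degree φ(425) = 320. Hence [Q(α):Q] = φ(425) = 320.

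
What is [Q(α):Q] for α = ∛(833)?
[Q(α):Q] = 3

The minimal polynomial of α is x^3 - 833, irreducible over Q since 833 is not a perfect cube (so x^3 - 833 has no rational root). Hence [Q(α):Q] = deg(m_α) = 3.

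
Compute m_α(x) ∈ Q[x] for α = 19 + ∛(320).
m_α(x) = x^3 - 57x^2 + 1083x - 7179

Set β = α - 19 = ∛(320), so β^3 = 320. Then (α - 19)^3 - 320 = 0, i.e. α is a root of g(x) = (x - 19)^3 - 320 = x^3 - 57x^2 + 1083x - 7179. Since g(x) = h(x - 19) where h(x) = x^3 - 320, and h is irreducible over Q (because 320 is not a perfect cube, so h has no rational root, and a monic cubic with no rational root is irreducible), g is also irreducible (irreducibility is preserved under the substitution x → x - 19). Hence m_α(x) = x^3 - 57x^2 + 1083x - 7179.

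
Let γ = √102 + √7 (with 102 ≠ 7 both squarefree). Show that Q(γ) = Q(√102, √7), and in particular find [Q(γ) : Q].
[Q(γ) : Q] = 4 (equivalently, Q(γ) = Q(√102, √7))

Obviously Q(γ) ⊆ Q(√102, √7), and [Q(√102, √7):Q] = 4 (since 102, 7 are distinct squarefree integers > 1 with 714 not a perfect square). To show equality we compute the minimal polynomial of γ. From γ = √102 + √7: γ^2 = 102 + 2√(714) + 7 = 109 + 2√(714), so γ^2 - 109 = 2√(714); squaring, (γ^2 - 109)^2 = 4·714, i.e. γ^4 - 218γ^2 + 11881 - 2856 = 0, i.e. γ^4 - 218γ^2 + 9025 = 0. So γ is a root of x^4 - 218x^2 + 9025. This polynomial is irreducible over Q: it has no rational root (each ±√102 ± √7 is irrational), and any factorization into two quadratics over Q would force √(714) ∈ Q (pairing opposite roots) or √102, √7 ∈ Q (other pairings), all impossible. Hence [Q(γ):Q] = 4 = [Q(√102, √7):Q], so Q(γ) = Q(√102, √7).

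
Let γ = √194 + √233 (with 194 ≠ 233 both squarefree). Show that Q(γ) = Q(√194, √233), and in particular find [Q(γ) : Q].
[Q(γ) : Q] = 4 (equivalently, Q(γ) = Q(√194, √233))

Obviously Q(γ) ⊆ Q(√194, √233), and [Q(√194, √233):Q] = 4 (since 194, 233 are distinct squarefree integers > 1 with 45202 not a perfect square). To show equality we compute the minimal polynomial of γ. From γ = √194 + √233: γ^2 = 194 + 2√(45202) + 233 = 427 + 2√(45202), so γ^2 - 427 = 2√(45202); squaring, (γ^2 - 427)^2 = 4·45202, i.e. γ^4 - 854γ^2 + 182329 - 180808 = 0, i.e. γ^4 - 854γ^2 + 1521 = 0. So γ is a root of x^4 - 854x^2 + 1521. This polynomial is irreducible over Q: it has no rational root (each ±√194 ± √233 is irrational), and any factorization into two quadratics over Q would force √(45202) ∈ Q (pairing opposite roots) or √194, √233 ∈ Q (other pairings), all impossible. Hence [Q(γ):Q] = 4 = [Q(√194, √233):Q], so Q(γ) = Q(√194, √233).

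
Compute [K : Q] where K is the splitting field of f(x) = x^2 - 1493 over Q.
[K : Q] = 2

f(x) = x^2 - 1493 factors as (x - √1493)(x + √1493). The splitting field is K = Q(√1493). Since 1493 is squarefree and > 1, it is not a perfect square, so x^2 - 1493 is irreducible over Q and [Q(√1493) : Q] = 2. Hence [K : Q] = 2.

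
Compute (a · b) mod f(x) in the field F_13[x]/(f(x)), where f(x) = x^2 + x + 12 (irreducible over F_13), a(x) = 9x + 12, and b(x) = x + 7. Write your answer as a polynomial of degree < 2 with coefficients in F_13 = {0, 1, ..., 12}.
a · b ≡ x + 2 (mod f(x))

Multiply in F_13[x]: a(x)·b(x) = (9x + 12)·(x + 7) = 9x^2 + 10x + 6. This has degree ≥ 2, so divide by f(x) over F_13: 9x^2 + 10x + 6 = (9)·(x^2 + x + 12) + (x + 2). Hence a·b ≡ x + 2 (mod f). (F_13[x]/(f) is a field with 13^2 = 169 elements since f is irreducible of degree 2.)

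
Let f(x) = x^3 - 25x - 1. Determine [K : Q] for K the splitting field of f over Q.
[K : Q] = 6

By the rational root test, any rational root of the monic integer polynomial f(x) = x^3 - 25x - 1 must be an integer dividing the constant term -1, i.e. one of ±{1}. Evaluating: f(1) = -25, f(-1) = 23; none is 0, so f has no rational root and is therefore irreducible over Q (a cubic with no linear factor over a field is irreducible). For an irreducible cubic, the Galois group is A_3 or S_3 according as the discriminant disc(f) = -4a^3 - 27b^2 = -4·(-25)^3 - 27·(-1)^2 = 62473 is or is not a square in Q. Here disc(f) = 62473 is not a perfect square in Q, so the Galois group of f over Q is not contained in A_3 and must be all of S_3. The splitting field has degree |S_3| = 6 over Q, so [K : Q] = 6.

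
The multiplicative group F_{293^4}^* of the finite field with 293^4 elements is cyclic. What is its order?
|F_{293^4}^*| = 7370050800

F_{293^4} has 293^4 = 7370050801 elements; its multiplicative group consists of all nonzero elements, so |F_{293^4}^*| = 7370050801 - 1 = 7370050800. (It is cyclic since any finite subgroup of the multiplicative group of a field is cyclic.)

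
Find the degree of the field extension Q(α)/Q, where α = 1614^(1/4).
[Q(α):Q] = 4

α is a root of x^4 - 1614. By Eisenstein's criterion at the prime p = 2 (which divides the constant term 1614 but p^2 = 4 does not, since 1614 is squarefree), x^4 - 1614 is irreducible over Q. Hence [Q(α):Q] = 4.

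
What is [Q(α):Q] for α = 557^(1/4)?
[Q(α):Q] = 4

α is a root of x^4 - 557. By Eisenstein's criterion at the prime p = 557 (which divides the constant term 557 but p^2 = 310249 does not, since 557 is squarefree), x^4 - 557 is irreducible over Q. Hence [Q(α):Q] = 4.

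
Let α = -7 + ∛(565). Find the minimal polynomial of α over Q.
m_α(x) = x^3 + 21x^2 + 147x - 222

Set β = α + 7 = ∛(565), so β^3 = 565. Then (α + 7)^3 - 565 = 0, i.e. α is a root of g(x) = (x + 7)^3 - 565 = x^3 + 21x^2 + 147x - 222. Since g(x) = h(x + 7) where h(x) = x^3 - 565, and h is irreducible over Q (because 565 is not a perfect cube, so h has no rational root, and a monic cubic with no rational root is irreducible), g is also irreducible (irreducibility is preserved under the substitution x → x + 7). Hence m_α(x) = x^3 + 21x^2 + 147x - 222.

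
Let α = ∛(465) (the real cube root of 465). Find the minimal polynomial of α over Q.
m_α(x) = x^3 - 465

α satisfies α^3 = 465, so x^3 - 465 annihilates α. By the rational root test, a rational root p/q (in lowest terms) of x^3 - 465 would satisfy p^3 = 465 q^3, forcing q = 1 and p^3 = 465; but 465 is not a perfect cube, contradiction. A monic cubic over Q with no rational root is irreducible (any nontrivial factorization would include a linear factor). Hence x^3 - 465 is the minimal polynomial of α, and in particular [Q(α):Q] = 3.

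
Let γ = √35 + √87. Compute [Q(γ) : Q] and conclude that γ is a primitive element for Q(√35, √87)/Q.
[Q(γ) : Q] = 4 (equivalently, Q(γ) = Q(√35, √87))

Obviously Q(γ) ⊆ Q(√35, √87), and [Q(√35, √87):Q] = 4 (since 35, 87 are distinct squarefree integers > 1 with 3045 not a perfect square). To show equality we compute the minimal polynomial of γ. From γ = √35 + √87: γ^2 = 35 + 2√(3045) + 87 = 122 + 2√(3045), so γ^2 - 122 = 2√(3045); squaring, (γ^2 - 122)^2 = 4·3045, i.e. γ^4 - 244γ^2 + 14884 - 12180 = 0, i.e. γ^4 - 244γ^2 + 2704 = 0. So γ is a root of x^4 - 244x^2 + 2704. This polynomial is irreducible over Q: it has no rational root (each ±√35 ± √87 is irrational), and any factorization into two quadratics over Q would force √(3045) ∈ Q (pairing opposite roots) or √35, √87 ∈ Q (other pairings), all impossible. Hence [Q(γ):Q] = 4 = [Q(√35, √87):Q], so Q(γ) = Q(√35, √87).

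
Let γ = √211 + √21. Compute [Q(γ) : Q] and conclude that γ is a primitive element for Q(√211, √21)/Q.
[Q(γ) : Q] = 4 (equivalently, Q(γ) = Q(√211, √21))

Obviously Q(γ) ⊆ Q(√211, √21), and [Q(√211, √21):Q] = 4 (since 211, 21 are distinct squarefree integers > 1 with 4431 not a perfect square). To show equality we compute the minimal polynomial of γ. From γ = √211 + √21: γ^2 = 211 + 2√(4431) + 21 = 232 + 2√(4431), so γ^2 - 232 = 2√(4431); squaring, (γ^2 - 232)^2 = 4·4431, i.e. γ^4 - 464γ^2 + 53824 - 17724 = 0, i.e. γ^4 - 464γ^2 + 36100 = 0. So γ is a root of x^4 - 464x^2 + 36100. This polynomial is irreducible over Q: it has no rational root (each ±√211 ± √21 is irrational), and any factorization into two quadratics over Q would force √(4431) ∈ Q (pairing opposite roots) or √211, √21 ∈ Q (other pairings), all impossible. Hence [Q(γ):Q] = 4 = [Q(√211, √21):Q], so Q(γ) = Q(√211, √21).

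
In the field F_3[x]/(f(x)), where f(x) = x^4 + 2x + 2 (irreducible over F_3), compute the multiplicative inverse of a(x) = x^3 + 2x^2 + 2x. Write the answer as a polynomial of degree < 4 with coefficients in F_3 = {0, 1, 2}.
a(x)^(-1) ≡ 2x^3 + x^2 + x (mod f(x))

Since f is irreducible over F_3, F_3[x]/(f) is a field and a(x) ≠ 0 has an inverse. Apply the extended Euclidean algorithm to f(x) and a(x) in F_3[x]: f(x) = (x + 1)·a(x) + (2x^2 + 2);  a(x) = (2x + 1)·(2x^2 + 2) + (x + 1);  (2x^2 + 2) = (2x + 1)·(x + 1) + (1). The last nonzero remainder is the constant 1 = gcd(f, a) in F_3. Back-substituting through the division chain expresses 1 = s(x)·a(x) + t(x)·f(x) with s(x) ≡ 2x^3 + x^2 + x (mod f), so a(x)^(-1) ≡ s(x) = 2x^3 + x^2 + x (mod f). Check: (x^3 + 2x^2 + 2x)·(2x^3 + x^2 + x) = 2x^6 + 2x^5 + x^4 + x^3 + 2x^2 ≡ 1 (mod x^4 + 2x + 2).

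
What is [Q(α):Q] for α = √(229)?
[Q(α):Q] = 2

[Q(α):Q] equals the degree of the minimal polynomial of α. Here α^2 = 229 and x^2 - 229 is irreducible (d = 229 is squarefree, ≠ 1, hence not a square), so deg(m_α) = 2. Thus [Q(α):Q] = 2.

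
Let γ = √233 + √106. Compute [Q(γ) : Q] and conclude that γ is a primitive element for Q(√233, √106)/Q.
[Q(γ) : Q] = 4 (equivalently, Q(γ) = Q(√233, √106))

Obviously Q(γ) ⊆ Q(√233, √106), and [Q(√233, √106):Q] = 4 (since 233, 106 are distinct squarefree integers > 1 with 24698 not a perfect square). To show equality we compute the minimal polynomial of γ. From γ = √233 + √106: γ^2 = 233 + 2√(24698) + 106 = 339 + 2√(24698), so γ^2 - 339 = 2√(24698); squaring, (γ^2 - 339)^2 = 4·24698, i.e. γ^4 - 678γ^2 + 114921 - 98792 = 0, i.e. γ^4 - 678γ^2 + 16129 = 0. So γ is a root of x^4 - 678x^2 + 16129. This polynomial is irreducible over Q: it has no rational root (each ±√233 ± √106 is irrational), and any factorization into two quadratics over Q would force √(24698) ∈ Q (pairing opposite roots) or √233, √106 ∈ Q (other pairings), all impossible. Hence [Q(γ):Q] = 4 = [Q(√233, √106):Q], so Q(γ) = Q(√233, √106).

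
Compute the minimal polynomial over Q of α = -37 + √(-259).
m_α(x) = x^2 + 74x + 1628

From α + 37 = √(-259), squaring gives (α + 37)^2 = -259, i.e. α^2 + 74α + 1369 = -259, so α^2 + 74α + 1628 = 0. The discriminant of x^2 + 74x + 1628 is (74)^2 - 4·(1628) = 5476 - 6512 = -1036, and 4·(-259) is not a perfect square in Q since -259 is squarefree and ≠ 1. Hence x^2 + 74x + 1628 is irreducible over Q and is the minimal polynomial of α.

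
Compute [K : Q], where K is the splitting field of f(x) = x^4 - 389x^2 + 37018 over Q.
[K : Q] = 4

Solving the quadratic in x^2: x^2 = (389 ± √(389^2 - 4·37018))/2 = (389 ± √3249)/2 = (389 ± 57)/2, giving x^2 = 223 or x^2 = 166. So f(x) = (x^2 - 223)(x^2 - 166) and the roots of f are ±√223, ±√166. Hence the splitting field is K = Q(√223, √166). Since 223 and 166 are distinct squarefree integers > 1, their product 37018 is not a perfect square, so √166 ∉ Q(√223). By the tower law [K:Q] = [Q(√223,√166):Q(√223)] · [Q(√223):Q] = 2 · 2 = 4.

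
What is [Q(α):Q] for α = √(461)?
[Q(α):Q] = 2

[Q(α):Q] equals the degree of the minimal polynomial of α. Here α^2 = 461 and x^2 - 461 is irreducible (d = 461 is squarefree, ≠ 1, hence not a square), so deg(m_α) = 2. Thus [Q(α):Q] = 2.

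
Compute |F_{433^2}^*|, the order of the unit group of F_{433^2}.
|F_{433^2}^*| = 187488

F_{433^2} has 433^2 = 187489 elements; its multiplicative group consists of all nonzero elements, so |F_{433^2}^*| = 187489 - 1 = 187488. (It is cyclic since any finite subgroup of the multiplicative group of a field is cyclic.)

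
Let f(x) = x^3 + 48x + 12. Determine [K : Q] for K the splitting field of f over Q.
[K : Q] = 6

By the rational root test, any rational root of the monic integer polynomial f(x) = x^3 + 48x + 12 must be an integer dividing the constant term 12, i.e. one of ±{1, 2, 3, 4, 6, 12}. Evaluating: f(1) = 61, f(-1) = -37, f(2) = 116, f(-2) = -92, f(3) = 183, f(-3) = -159, f(4) = 268, f(-4) = -244, f(6) = 516, f(-6) = -492, f(12) = 2316, f(-12) = -2292; none is 0, so f has no rational root and is therefore irreducible over Q (a cubic with no linear factor over a field is irreducible). For an irreducible cubic, the Galois group is A_3 or S_3 according as the discriminant disc(f) = -4a^3 - 27b^2 = -4·(48)^3 - 27·(12)^2 = -446256 is or is not a square in Q. Here disc(f) = -446256 is not a perfect square in Q, so the Galois group of f over Q is not contained in A_3 and must be all of S_3. The splitting field has degree |S_3| = 6 over Q, so [K : Q] = 6.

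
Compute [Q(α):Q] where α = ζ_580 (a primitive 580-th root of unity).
[Q(α):Q] = 224

The minimal polynomial of ζ_580 over Q is the 580-th cyclotomic polynomial Φ_580(x), which is irreducible over Q and has degree φ(580) = 224. Hence [Q(α):Q] = φ(580) = 224.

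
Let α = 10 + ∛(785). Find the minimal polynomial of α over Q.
m_α(x) = x^3 - 30x^2 + 300x - 1785

Set β = α - 10 = ∛(785), so β^3 = 785. Then (α - 10)^3 - 785 = 0, i.e. α is a root of g(x) = (x - 10)^3 - 785 = x^3 - 30x^2 + 300x - 1785. Since g(x) = h(x - 10) where h(x) = x^3 - 785, and h is irreducible over Q (because 785 is not a perfect cube, so h has no rational root, and a monic cubic with no rational root is irreducible), g is also irreducible (irreducibility is preserved under the substitution x → x - 10). Hence m_α(x) = x^3 - 30x^2 + 300x - 1785.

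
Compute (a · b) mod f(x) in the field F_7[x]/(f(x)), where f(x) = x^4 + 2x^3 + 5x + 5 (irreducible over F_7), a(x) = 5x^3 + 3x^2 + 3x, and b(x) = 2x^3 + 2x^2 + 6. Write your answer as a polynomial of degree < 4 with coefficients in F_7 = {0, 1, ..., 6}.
a · b ≡ 2x^3 + 2x^2 + x + 5 (mod f(x))

Multiply in F_7[x]: a(x)·b(x) = (5x^3 + 3x^2 + 3x)·(2x^3 + 2x^2 + 6) = 3x^6 + 2x^5 + 5x^4 + x^3 + 4x^2 + 4x. This has degree ≥ 4, so divide by f(x) over F_7: 3x^6 + 2x^5 + 5x^4 + x^3 + 4x^2 + 4x = (3x^2 + 3x + 6)·(x^4 + 2x^3 + 5x + 5) + (2x^3 + 2x^2 + x + 5). Hence a·b ≡ 2x^3 + 2x^2 + x + 5 (mod f). (F_7[x]/(f) is a field with 7^4 = 2401 elements since f is irreducible of degree 4.)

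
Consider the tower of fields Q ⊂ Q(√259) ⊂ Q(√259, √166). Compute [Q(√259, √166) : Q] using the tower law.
[Q(√259, √166) : Q] = 4

[Q(√259):Q] = 2 (min poly x^2 - 259, irreducible since 259 is squarefree > 1). For the top step, suppose √166 ∈ Q(√259), say √166 = c + d√259 with c, d ∈ Q. Squaring: 166 = c^2 + 259d^2 + 2cd√259. Since √259 ∉ Q this forces 2cd = 0. If d = 0 then √166 = c ∈ Q, contradicting 166 squarefree > 1. If c = 0 then 166 = 259d^2, so 259·166 = (259d)^2 is a perfect square in Q — but 259·166 = 42994 is not a perfect square (since 259 and 166 are distinct squarefree integers). Contradiction. Hence √166 ∉ Q(√259), so x^2 - 166 stays irreducible over Q(√259) and [Q(√259, √166) : Q(√259)] = 2. By the tower law, [Q(√259, √166) : Q] = 2 · 2 = 4.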